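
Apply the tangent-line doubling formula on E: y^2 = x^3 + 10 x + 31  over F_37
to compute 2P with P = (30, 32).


Doubling: s = (3 x1^2 + a) / (2 y1)
s = (3*30^2 + 10) / (2*32) mod 37 = 25
x3 = s^2 - 2 x1 mod 37 = 25^2 - 2*30 = 10
y3 = s (x1 - x3) - y1 mod 37 = 25 * (30 - 10) - 32 = 24

2P = (10, 24)


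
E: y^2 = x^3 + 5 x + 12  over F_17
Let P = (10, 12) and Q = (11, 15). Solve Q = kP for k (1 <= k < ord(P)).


Enumerate multiples of P until we hit Q = (11, 15):
  1P = (10, 12)
  2P = (5, 14)
  3P = (11, 2)
  4P = (11, 15)
Match found at i = 4.

k = 4


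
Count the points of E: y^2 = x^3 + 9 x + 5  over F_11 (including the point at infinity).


For each x in F_11, count y with y^2 = x^3 + 9 x + 5 mod 11:
  x = 0: RHS = 5, y in [4, 7]  -> 2 point(s)
  x = 1: RHS = 4, y in [2, 9]  -> 2 point(s)
  x = 2: RHS = 9, y in [3, 8]  -> 2 point(s)
  x = 3: RHS = 4, y in [2, 9]  -> 2 point(s)
  x = 6: RHS = 0, y in [0]  -> 1 point(s)
  x = 7: RHS = 4, y in [2, 9]  -> 2 point(s)
  x = 9: RHS = 1, y in [1, 10]  -> 2 point(s)
Affine points: 13. Add the point at infinity: total = 14.

#E(F_11) = 14


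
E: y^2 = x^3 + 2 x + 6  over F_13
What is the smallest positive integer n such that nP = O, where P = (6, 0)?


Compute successive multiples of P until we hit O:
  1P = (6, 0)
  2P = O

ord(P) = 2


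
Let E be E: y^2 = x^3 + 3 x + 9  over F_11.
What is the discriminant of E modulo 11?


4 a^3 + 27 b^2 = 4*3^3 + 27*9^2 = 108 + 2187 = 2295
Delta = -16 * (2295) = -36720
Delta mod 11 = 9

Delta = 9 (mod 11)


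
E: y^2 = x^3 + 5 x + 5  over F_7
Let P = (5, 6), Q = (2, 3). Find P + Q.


P != Q, so use the chord formula.
s = (y2 - y1) / (x2 - x1) = (4) / (4) mod 7 = 1
x3 = s^2 - x1 - x2 mod 7 = 1^2 - 5 - 2 = 1
y3 = s (x1 - x3) - y1 mod 7 = 1 * (5 - 1) - 6 = 5

P + Q = (1, 5)


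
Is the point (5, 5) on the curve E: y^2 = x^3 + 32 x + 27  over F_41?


Check whether y^2 = x^3 + 32 x + 27 (mod 41) for (x, y) = (5, 5).
LHS: y^2 = 5^2 mod 41 = 25
RHS: x^3 + 32 x + 27 = 5^3 + 32*5 + 27 mod 41 = 25
LHS = RHS

Yes, on the curve


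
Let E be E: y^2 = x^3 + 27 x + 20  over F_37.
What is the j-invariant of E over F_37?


Delta = -16(4 a^3 + 27 b^2) mod 37 = 17
-1728 * (4 a)^3 = -1728 * (4*27)^3 mod 37 = 36
j = 36 * 17^(-1) mod 37 = 13

j = 13 (mod 37)


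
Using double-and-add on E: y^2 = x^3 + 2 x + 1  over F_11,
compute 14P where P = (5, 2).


k = 14 = 1110_2 (binary, LSB first: 0111)
Double-and-add from P = (5, 2):
  bit 0 = 0: acc unchanged = O
  bit 1 = 1: acc = O + (1, 9) = (1, 9)
  bit 2 = 1: acc = (1, 9) + (3, 10) = (10, 3)
  bit 3 = 1: acc = (10, 3) + (9, 0) = (1, 2)

14P = (1, 2)


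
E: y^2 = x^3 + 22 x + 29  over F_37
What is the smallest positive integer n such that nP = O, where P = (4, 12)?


Compute successive multiples of P until we hit O:
  1P = (4, 12)
  2P = (28, 29)
  3P = (17, 5)
  4P = (6, 9)
  5P = (20, 12)
  6P = (13, 25)
  7P = (23, 14)
  8P = (26, 11)
  ... (continuing to 23P)
  23P = O

ord(P) = 23


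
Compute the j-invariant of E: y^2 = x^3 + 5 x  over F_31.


Delta = -16(4 a^3 + 27 b^2) mod 31 = 29
-1728 * (4 a)^3 = -1728 * (4*5)^3 mod 31 = 16
j = 16 * 29^(-1) mod 31 = 23

j = 23 (mod 31)


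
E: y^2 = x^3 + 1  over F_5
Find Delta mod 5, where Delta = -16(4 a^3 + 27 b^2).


4 a^3 + 27 b^2 = 4*0^3 + 27*1^2 = 0 + 27 = 27
Delta = -16 * (27) = -432
Delta mod 5 = 3

Delta = 3 (mod 5)


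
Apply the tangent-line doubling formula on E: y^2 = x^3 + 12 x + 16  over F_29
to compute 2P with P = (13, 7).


Doubling: s = (3 x1^2 + a) / (2 y1)
s = (3*13^2 + 12) / (2*7) mod 29 = 6
x3 = s^2 - 2 x1 mod 29 = 6^2 - 2*13 = 10
y3 = s (x1 - x3) - y1 mod 29 = 6 * (13 - 10) - 7 = 11

2P = (10, 11)


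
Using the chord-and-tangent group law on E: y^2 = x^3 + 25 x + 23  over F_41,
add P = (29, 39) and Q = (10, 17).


P != Q, so use the chord formula.
s = (y2 - y1) / (x2 - x1) = (19) / (22) mod 41 = 40
x3 = s^2 - x1 - x2 mod 41 = 40^2 - 29 - 10 = 3
y3 = s (x1 - x3) - y1 mod 41 = 40 * (29 - 3) - 39 = 17

P + Q = (3, 17)


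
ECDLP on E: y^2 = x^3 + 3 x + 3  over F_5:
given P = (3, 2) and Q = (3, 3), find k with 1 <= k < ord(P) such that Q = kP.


Enumerate multiples of P until we hit Q = (3, 3):
  1P = (3, 2)
  2P = (4, 3)
  3P = (4, 2)
  4P = (3, 3)
Match found at i = 4.

k = 4


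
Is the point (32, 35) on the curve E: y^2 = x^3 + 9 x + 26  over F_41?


Check whether y^2 = x^3 + 9 x + 26 (mod 41) for (x, y) = (32, 35).
LHS: y^2 = 35^2 mod 41 = 36
RHS: x^3 + 9 x + 26 = 32^3 + 9*32 + 26 mod 41 = 36
LHS = RHS

Yes, on the curve


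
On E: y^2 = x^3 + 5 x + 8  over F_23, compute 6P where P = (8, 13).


k = 6 = 110_2 (binary, LSB first: 011)
Double-and-add from P = (8, 13):
  bit 0 = 0: acc unchanged = O
  bit 1 = 1: acc = O + (13, 19) = (13, 19)
  bit 2 = 1: acc = (13, 19) + (22, 5) = (12, 5)

6P = (12, 5)


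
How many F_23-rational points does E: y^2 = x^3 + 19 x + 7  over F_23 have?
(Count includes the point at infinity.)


For each x in F_23, count y with y^2 = x^3 + 19 x + 7 mod 23:
  x = 1: RHS = 4, y in [2, 21]  -> 2 point(s)
  x = 4: RHS = 9, y in [3, 20]  -> 2 point(s)
  x = 7: RHS = 0, y in [0]  -> 1 point(s)
  x = 8: RHS = 4, y in [2, 21]  -> 2 point(s)
  x = 10: RHS = 1, y in [1, 22]  -> 2 point(s)
  x = 11: RHS = 6, y in [11, 12]  -> 2 point(s)
  x = 12: RHS = 8, y in [10, 13]  -> 2 point(s)
  x = 13: RHS = 13, y in [6, 17]  -> 2 point(s)
  x = 14: RHS = 4, y in [2, 21]  -> 2 point(s)
Affine points: 17. Add the point at infinity: total = 18.

#E(F_23) = 18


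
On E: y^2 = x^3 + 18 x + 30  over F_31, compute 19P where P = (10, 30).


k = 19 = 10011_2 (binary, LSB first: 11001)
Double-and-add from P = (10, 30):
  bit 0 = 1: acc = O + (10, 30) = (10, 30)
  bit 1 = 1: acc = (10, 30) + (27, 7) = (19, 15)
  bit 2 = 0: acc unchanged = (19, 15)
  bit 3 = 0: acc unchanged = (19, 15)
  bit 4 = 1: acc = (19, 15) + (26, 30) = (14, 9)

19P = (14, 9)


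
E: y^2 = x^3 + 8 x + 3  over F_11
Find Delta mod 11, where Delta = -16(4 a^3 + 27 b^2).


4 a^3 + 27 b^2 = 4*8^3 + 27*3^2 = 2048 + 243 = 2291
Delta = -16 * (2291) = -36656
Delta mod 11 = 7

Delta = 7 (mod 11)


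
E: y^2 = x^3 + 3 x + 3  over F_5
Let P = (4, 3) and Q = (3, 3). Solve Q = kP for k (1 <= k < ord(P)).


Enumerate multiples of P until we hit Q = (3, 3):
  1P = (4, 3)
  2P = (3, 3)
Match found at i = 2.

k = 2


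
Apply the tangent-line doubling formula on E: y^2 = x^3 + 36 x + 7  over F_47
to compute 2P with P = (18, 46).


Doubling: s = (3 x1^2 + a) / (2 y1)
s = (3*18^2 + 36) / (2*46) mod 47 = 13
x3 = s^2 - 2 x1 mod 47 = 13^2 - 2*18 = 39
y3 = s (x1 - x3) - y1 mod 47 = 13 * (18 - 39) - 46 = 10

2P = (39, 10)


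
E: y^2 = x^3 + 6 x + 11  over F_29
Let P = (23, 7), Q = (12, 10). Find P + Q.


P != Q, so use the chord formula.
s = (y2 - y1) / (x2 - x1) = (3) / (18) mod 29 = 5
x3 = s^2 - x1 - x2 mod 29 = 5^2 - 23 - 12 = 19
y3 = s (x1 - x3) - y1 mod 29 = 5 * (23 - 19) - 7 = 13

P + Q = (19, 13)


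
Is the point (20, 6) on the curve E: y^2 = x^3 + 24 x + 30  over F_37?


Check whether y^2 = x^3 + 24 x + 30 (mod 37) for (x, y) = (20, 6).
LHS: y^2 = 6^2 mod 37 = 36
RHS: x^3 + 24 x + 30 = 20^3 + 24*20 + 30 mod 37 = 0
LHS != RHS

No, not on the curve


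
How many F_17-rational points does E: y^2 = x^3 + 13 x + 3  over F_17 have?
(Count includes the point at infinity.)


For each x in F_17, count y with y^2 = x^3 + 13 x + 3 mod 17:
  x = 1: RHS = 0, y in [0]  -> 1 point(s)
  x = 3: RHS = 1, y in [1, 16]  -> 2 point(s)
  x = 4: RHS = 0, y in [0]  -> 1 point(s)
  x = 6: RHS = 8, y in [5, 12]  -> 2 point(s)
  x = 9: RHS = 16, y in [4, 13]  -> 2 point(s)
  x = 11: RHS = 15, y in [7, 10]  -> 2 point(s)
  x = 12: RHS = 0, y in [0]  -> 1 point(s)
Affine points: 11. Add the point at infinity: total = 12.

#E(F_17) = 12


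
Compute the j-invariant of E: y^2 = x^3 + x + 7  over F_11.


Delta = -16(4 a^3 + 27 b^2) mod 11 = 9
-1728 * (4 a)^3 = -1728 * (4*1)^3 mod 11 = 2
j = 2 * 9^(-1) mod 11 = 10

j = 10 (mod 11)


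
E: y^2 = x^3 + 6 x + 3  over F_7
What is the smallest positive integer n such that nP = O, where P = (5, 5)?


Compute successive multiples of P until we hit O:
  1P = (5, 5)
  2P = (5, 2)
  3P = O

ord(P) = 3


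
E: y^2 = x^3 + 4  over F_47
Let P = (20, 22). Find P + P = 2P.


Doubling: s = (3 x1^2 + a) / (2 y1)
s = (3*20^2 + 0) / (2*22) mod 47 = 23
x3 = s^2 - 2 x1 mod 47 = 23^2 - 2*20 = 19
y3 = s (x1 - x3) - y1 mod 47 = 23 * (20 - 19) - 22 = 1

2P = (19, 1)


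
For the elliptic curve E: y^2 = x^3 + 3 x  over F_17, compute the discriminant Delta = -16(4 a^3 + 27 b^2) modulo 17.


4 a^3 + 27 b^2 = 4*3^3 + 27*0^2 = 108 + 0 = 108
Delta = -16 * (108) = -1728
Delta mod 17 = 6

Delta = 6 (mod 17)


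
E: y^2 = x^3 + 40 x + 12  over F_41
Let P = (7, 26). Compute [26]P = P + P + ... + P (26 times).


k = 26 = 11010_2 (binary, LSB first: 01011)
Double-and-add from P = (7, 26):
  bit 0 = 0: acc unchanged = O
  bit 1 = 1: acc = O + (29, 10) = (29, 10)
  bit 2 = 0: acc unchanged = (29, 10)
  bit 3 = 1: acc = (29, 10) + (28, 1) = (24, 35)
  bit 4 = 1: acc = (24, 35) + (34, 39) = (34, 2)

26P = (34, 2)


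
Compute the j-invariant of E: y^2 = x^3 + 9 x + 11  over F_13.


Delta = -16(4 a^3 + 27 b^2) mod 13 = 2
-1728 * (4 a)^3 = -1728 * (4*9)^3 mod 13 = 12
j = 12 * 2^(-1) mod 13 = 6

j = 6 (mod 13)


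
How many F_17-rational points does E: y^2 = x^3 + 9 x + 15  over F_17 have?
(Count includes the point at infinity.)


For each x in F_17, count y with y^2 = x^3 + 9 x + 15 mod 17:
  x = 0: RHS = 15, y in [7, 10]  -> 2 point(s)
  x = 1: RHS = 8, y in [5, 12]  -> 2 point(s)
  x = 3: RHS = 1, y in [1, 16]  -> 2 point(s)
  x = 4: RHS = 13, y in [8, 9]  -> 2 point(s)
  x = 5: RHS = 15, y in [7, 10]  -> 2 point(s)
  x = 6: RHS = 13, y in [8, 9]  -> 2 point(s)
  x = 7: RHS = 13, y in [8, 9]  -> 2 point(s)
  x = 8: RHS = 4, y in [2, 15]  -> 2 point(s)
  x = 9: RHS = 9, y in [3, 14]  -> 2 point(s)
  x = 10: RHS = 0, y in [0]  -> 1 point(s)
  x = 11: RHS = 0, y in [0]  -> 1 point(s)
  x = 12: RHS = 15, y in [7, 10]  -> 2 point(s)
  x = 13: RHS = 0, y in [0]  -> 1 point(s)
Affine points: 23. Add the point at infinity: total = 24.

#E(F_17) = 24


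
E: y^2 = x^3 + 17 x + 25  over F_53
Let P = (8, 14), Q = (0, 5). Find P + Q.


P != Q, so use the chord formula.
s = (y2 - y1) / (x2 - x1) = (44) / (45) mod 53 = 21
x3 = s^2 - x1 - x2 mod 53 = 21^2 - 8 - 0 = 9
y3 = s (x1 - x3) - y1 mod 53 = 21 * (8 - 9) - 14 = 18

P + Q = (9, 18)


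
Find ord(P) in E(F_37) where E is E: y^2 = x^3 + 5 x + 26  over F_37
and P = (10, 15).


Compute successive multiples of P until we hit O:
  1P = (10, 15)
  2P = (33, 4)
  3P = (5, 18)
  4P = (12, 1)
  5P = (27, 30)
  6P = (26, 34)
  7P = (4, 6)
  8P = (16, 13)
  ... (continuing to 31P)
  31P = O

ord(P) = 31


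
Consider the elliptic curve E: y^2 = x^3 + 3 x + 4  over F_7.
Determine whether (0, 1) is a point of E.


Check whether y^2 = x^3 + 3 x + 4 (mod 7) for (x, y) = (0, 1).
LHS: y^2 = 1^2 mod 7 = 1
RHS: x^3 + 3 x + 4 = 0^3 + 3*0 + 4 mod 7 = 4
LHS != RHS

No, not on the curve


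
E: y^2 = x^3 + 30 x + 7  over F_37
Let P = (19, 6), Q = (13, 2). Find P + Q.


P != Q, so use the chord formula.
s = (y2 - y1) / (x2 - x1) = (33) / (31) mod 37 = 13
x3 = s^2 - x1 - x2 mod 37 = 13^2 - 19 - 13 = 26
y3 = s (x1 - x3) - y1 mod 37 = 13 * (19 - 26) - 6 = 14

P + Q = (26, 14)


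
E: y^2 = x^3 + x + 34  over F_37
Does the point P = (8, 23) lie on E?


Check whether y^2 = x^3 + 1 x + 34 (mod 37) for (x, y) = (8, 23).
LHS: y^2 = 23^2 mod 37 = 11
RHS: x^3 + 1 x + 34 = 8^3 + 1*8 + 34 mod 37 = 36
LHS != RHS

No, not on the curve


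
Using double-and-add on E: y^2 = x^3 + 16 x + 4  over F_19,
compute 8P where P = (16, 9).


k = 8 = 1000_2 (binary, LSB first: 0001)
Double-and-add from P = (16, 9):
  bit 0 = 0: acc unchanged = O
  bit 1 = 0: acc unchanged = O
  bit 2 = 0: acc unchanged = O
  bit 3 = 1: acc = O + (16, 10) = (16, 10)

8P = (16, 10)


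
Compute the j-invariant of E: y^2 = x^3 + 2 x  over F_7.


Delta = -16(4 a^3 + 27 b^2) mod 7 = 6
-1728 * (4 a)^3 = -1728 * (4*2)^3 mod 7 = 1
j = 1 * 6^(-1) mod 7 = 6

j = 6 (mod 7)


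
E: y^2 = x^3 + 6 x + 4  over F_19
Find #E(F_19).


For each x in F_19, count y with y^2 = x^3 + 6 x + 4 mod 19:
  x = 0: RHS = 4, y in [2, 17]  -> 2 point(s)
  x = 1: RHS = 11, y in [7, 12]  -> 2 point(s)
  x = 2: RHS = 5, y in [9, 10]  -> 2 point(s)
  x = 3: RHS = 11, y in [7, 12]  -> 2 point(s)
  x = 4: RHS = 16, y in [4, 15]  -> 2 point(s)
  x = 5: RHS = 7, y in [8, 11]  -> 2 point(s)
  x = 6: RHS = 9, y in [3, 16]  -> 2 point(s)
  x = 7: RHS = 9, y in [3, 16]  -> 2 point(s)
  x = 10: RHS = 0, y in [0]  -> 1 point(s)
  x = 14: RHS = 1, y in [1, 18]  -> 2 point(s)
  x = 15: RHS = 11, y in [7, 12]  -> 2 point(s)
  x = 16: RHS = 16, y in [4, 15]  -> 2 point(s)
  x = 18: RHS = 16, y in [4, 15]  -> 2 point(s)
Affine points: 25. Add the point at infinity: total = 26.

#E(F_19) = 26


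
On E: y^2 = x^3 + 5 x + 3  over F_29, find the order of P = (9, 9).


Compute successive multiples of P until we hit O:
  1P = (9, 9)
  2P = (10, 3)
  3P = (17, 10)
  4P = (8, 2)
  5P = (3, 4)
  6P = (4, 0)
  7P = (3, 25)
  8P = (8, 27)
  ... (continuing to 12P)
  12P = O

ord(P) = 12


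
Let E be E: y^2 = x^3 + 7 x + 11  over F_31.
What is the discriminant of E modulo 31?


4 a^3 + 27 b^2 = 4*7^3 + 27*11^2 = 1372 + 3267 = 4639
Delta = -16 * (4639) = -74224
Delta mod 31 = 21

Delta = 21 (mod 31)


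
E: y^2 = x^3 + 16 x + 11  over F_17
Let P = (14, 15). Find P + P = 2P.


Doubling: s = (3 x1^2 + a) / (2 y1)
s = (3*14^2 + 16) / (2*15) mod 17 = 2
x3 = s^2 - 2 x1 mod 17 = 2^2 - 2*14 = 10
y3 = s (x1 - x3) - y1 mod 17 = 2 * (14 - 10) - 15 = 10

2P = (10, 10)


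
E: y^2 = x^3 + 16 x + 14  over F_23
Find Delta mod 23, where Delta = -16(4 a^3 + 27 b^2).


4 a^3 + 27 b^2 = 4*16^3 + 27*14^2 = 16384 + 5292 = 21676
Delta = -16 * (21676) = -346816
Delta mod 23 = 1

Delta = 1 (mod 23)


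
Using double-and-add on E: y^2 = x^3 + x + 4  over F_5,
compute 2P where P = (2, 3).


k = 2 = 10_2 (binary, LSB first: 01)
Double-and-add from P = (2, 3):
  bit 0 = 0: acc unchanged = O
  bit 1 = 1: acc = O + (0, 3) = (0, 3)

2P = (0, 3)


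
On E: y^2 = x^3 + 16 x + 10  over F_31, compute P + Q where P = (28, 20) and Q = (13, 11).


P != Q, so use the chord formula.
s = (y2 - y1) / (x2 - x1) = (22) / (16) mod 31 = 13
x3 = s^2 - x1 - x2 mod 31 = 13^2 - 28 - 13 = 4
y3 = s (x1 - x3) - y1 mod 31 = 13 * (28 - 4) - 20 = 13

P + Q = (4, 13)


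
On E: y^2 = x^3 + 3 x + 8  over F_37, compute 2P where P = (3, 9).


Doubling: s = (3 x1^2 + a) / (2 y1)
s = (3*3^2 + 3) / (2*9) mod 37 = 14
x3 = s^2 - 2 x1 mod 37 = 14^2 - 2*3 = 5
y3 = s (x1 - x3) - y1 mod 37 = 14 * (3 - 5) - 9 = 0

2P = (5, 0)


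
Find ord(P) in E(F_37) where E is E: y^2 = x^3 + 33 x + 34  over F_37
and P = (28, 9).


Compute successive multiples of P until we hit O:
  1P = (28, 9)
  2P = (27, 31)
  3P = (22, 7)
  4P = (20, 6)
  5P = (14, 24)
  6P = (2, 16)
  7P = (23, 11)
  8P = (35, 16)
  ... (continuing to 44P)
  44P = O

ord(P) = 44


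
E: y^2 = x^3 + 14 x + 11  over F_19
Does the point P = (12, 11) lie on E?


Check whether y^2 = x^3 + 14 x + 11 (mod 19) for (x, y) = (12, 11).
LHS: y^2 = 11^2 mod 19 = 7
RHS: x^3 + 14 x + 11 = 12^3 + 14*12 + 11 mod 19 = 7
LHS = RHS

Yes, on the curve


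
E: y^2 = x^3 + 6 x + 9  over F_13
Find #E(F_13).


For each x in F_13, count y with y^2 = x^3 + 6 x + 9 mod 13:
  x = 0: RHS = 9, y in [3, 10]  -> 2 point(s)
  x = 1: RHS = 3, y in [4, 9]  -> 2 point(s)
  x = 2: RHS = 3, y in [4, 9]  -> 2 point(s)
  x = 6: RHS = 1, y in [1, 12]  -> 2 point(s)
  x = 7: RHS = 4, y in [2, 11]  -> 2 point(s)
  x = 8: RHS = 10, y in [6, 7]  -> 2 point(s)
  x = 9: RHS = 12, y in [5, 8]  -> 2 point(s)
  x = 10: RHS = 3, y in [4, 9]  -> 2 point(s)
Affine points: 16. Add the point at infinity: total = 17.

#E(F_13) = 17


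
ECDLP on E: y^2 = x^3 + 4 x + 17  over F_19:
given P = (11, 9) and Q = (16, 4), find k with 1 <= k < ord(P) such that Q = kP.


Enumerate multiples of P until we hit Q = (16, 4):
  1P = (11, 9)
  2P = (14, 9)
  3P = (13, 10)
  4P = (0, 6)
  5P = (12, 8)
  6P = (16, 15)
  7P = (17, 18)
  8P = (17, 1)
  9P = (16, 4)
Match found at i = 9.

k = 9


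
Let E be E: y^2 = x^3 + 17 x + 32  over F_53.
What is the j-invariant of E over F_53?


Delta = -16(4 a^3 + 27 b^2) mod 53 = 40
-1728 * (4 a)^3 = -1728 * (4*17)^3 mod 53 = 14
j = 14 * 40^(-1) mod 53 = 3

j = 3 (mod 53)


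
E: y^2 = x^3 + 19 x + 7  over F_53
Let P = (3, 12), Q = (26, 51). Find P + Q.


P != Q, so use the chord formula.
s = (y2 - y1) / (x2 - x1) = (39) / (23) mod 53 = 4
x3 = s^2 - x1 - x2 mod 53 = 4^2 - 3 - 26 = 40
y3 = s (x1 - x3) - y1 mod 53 = 4 * (3 - 40) - 12 = 52

P + Q = (40, 52)


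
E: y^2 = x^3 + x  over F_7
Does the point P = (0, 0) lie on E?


Check whether y^2 = x^3 + 1 x + 0 (mod 7) for (x, y) = (0, 0).
LHS: y^2 = 0^2 mod 7 = 0
RHS: x^3 + 1 x + 0 = 0^3 + 1*0 + 0 mod 7 = 0
LHS = RHS

Yes, on the curve


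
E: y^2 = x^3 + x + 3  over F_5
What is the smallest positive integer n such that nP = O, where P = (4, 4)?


Compute successive multiples of P until we hit O:
  1P = (4, 4)
  2P = (1, 0)
  3P = (4, 1)
  4P = O

ord(P) = 4


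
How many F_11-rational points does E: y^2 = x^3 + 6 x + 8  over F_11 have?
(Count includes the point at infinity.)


For each x in F_11, count y with y^2 = x^3 + 6 x + 8 mod 11:
  x = 1: RHS = 4, y in [2, 9]  -> 2 point(s)
  x = 3: RHS = 9, y in [3, 8]  -> 2 point(s)
  x = 5: RHS = 9, y in [3, 8]  -> 2 point(s)
  x = 10: RHS = 1, y in [1, 10]  -> 2 point(s)
Affine points: 8. Add the point at infinity: total = 9.

#E(F_11) = 9


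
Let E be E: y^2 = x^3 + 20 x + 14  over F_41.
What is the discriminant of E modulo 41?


4 a^3 + 27 b^2 = 4*20^3 + 27*14^2 = 32000 + 5292 = 37292
Delta = -16 * (37292) = -596672
Delta mod 41 = 1

Delta = 1 (mod 41)


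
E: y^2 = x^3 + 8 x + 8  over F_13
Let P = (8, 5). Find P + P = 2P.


Doubling: s = (3 x1^2 + a) / (2 y1)
s = (3*8^2 + 8) / (2*5) mod 13 = 7
x3 = s^2 - 2 x1 mod 13 = 7^2 - 2*8 = 7
y3 = s (x1 - x3) - y1 mod 13 = 7 * (8 - 7) - 5 = 2

2P = (7, 2)


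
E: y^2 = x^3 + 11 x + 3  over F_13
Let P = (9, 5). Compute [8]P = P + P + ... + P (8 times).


k = 8 = 1000_2 (binary, LSB first: 0001)
Double-and-add from P = (9, 5):
  bit 0 = 0: acc unchanged = O
  bit 1 = 0: acc unchanged = O
  bit 2 = 0: acc unchanged = O
  bit 3 = 1: acc = O + (5, 12) = (5, 12)

8P = (5, 12)


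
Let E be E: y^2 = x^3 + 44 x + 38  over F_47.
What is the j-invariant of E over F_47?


Delta = -16(4 a^3 + 27 b^2) mod 47 = 12
-1728 * (4 a)^3 = -1728 * (4*44)^3 mod 47 = 27
j = 27 * 12^(-1) mod 47 = 14

j = 14 (mod 47)


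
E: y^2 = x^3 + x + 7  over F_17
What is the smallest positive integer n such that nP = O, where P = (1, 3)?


Compute successive multiples of P until we hit O:
  1P = (1, 3)
  2P = (6, 5)
  3P = (2, 0)
  4P = (6, 12)
  5P = (1, 14)
  6P = O

ord(P) = 6


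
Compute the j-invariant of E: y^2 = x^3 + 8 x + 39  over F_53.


Delta = -16(4 a^3 + 27 b^2) mod 53 = 8
-1728 * (4 a)^3 = -1728 * (4*8)^3 mod 53 = 29
j = 29 * 8^(-1) mod 53 = 50

j = 50 (mod 53)


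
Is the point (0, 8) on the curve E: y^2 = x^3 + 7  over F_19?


Check whether y^2 = x^3 + 0 x + 7 (mod 19) for (x, y) = (0, 8).
LHS: y^2 = 8^2 mod 19 = 7
RHS: x^3 + 0 x + 7 = 0^3 + 0*0 + 7 mod 19 = 7
LHS = RHS

Yes, on the curve


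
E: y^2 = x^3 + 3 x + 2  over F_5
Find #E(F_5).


For each x in F_5, count y with y^2 = x^3 + 3 x + 2 mod 5:
  x = 1: RHS = 1, y in [1, 4]  -> 2 point(s)
  x = 2: RHS = 1, y in [1, 4]  -> 2 point(s)
Affine points: 4. Add the point at infinity: total = 5.

#E(F_5) = 5


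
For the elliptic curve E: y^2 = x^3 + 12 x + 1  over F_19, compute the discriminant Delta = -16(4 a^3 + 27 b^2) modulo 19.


4 a^3 + 27 b^2 = 4*12^3 + 27*1^2 = 6912 + 27 = 6939
Delta = -16 * (6939) = -111024
Delta mod 19 = 12

Delta = 12 (mod 19)


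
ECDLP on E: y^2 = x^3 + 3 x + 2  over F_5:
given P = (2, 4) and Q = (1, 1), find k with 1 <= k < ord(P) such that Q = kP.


Enumerate multiples of P until we hit Q = (1, 1):
  1P = (2, 4)
  2P = (1, 1)
Match found at i = 2.

k = 2


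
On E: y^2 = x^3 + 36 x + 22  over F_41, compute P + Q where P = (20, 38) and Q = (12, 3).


P != Q, so use the chord formula.
s = (y2 - y1) / (x2 - x1) = (6) / (33) mod 41 = 30
x3 = s^2 - x1 - x2 mod 41 = 30^2 - 20 - 12 = 7
y3 = s (x1 - x3) - y1 mod 41 = 30 * (20 - 7) - 38 = 24

P + Q = (7, 24)


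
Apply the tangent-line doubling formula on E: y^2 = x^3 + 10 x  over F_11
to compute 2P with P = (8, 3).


Doubling: s = (3 x1^2 + a) / (2 y1)
s = (3*8^2 + 10) / (2*3) mod 11 = 8
x3 = s^2 - 2 x1 mod 11 = 8^2 - 2*8 = 4
y3 = s (x1 - x3) - y1 mod 11 = 8 * (8 - 4) - 3 = 7

2P = (4, 7)


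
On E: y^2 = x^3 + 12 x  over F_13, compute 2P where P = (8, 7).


k = 2 = 10_2 (binary, LSB first: 01)
Double-and-add from P = (8, 7):
  bit 0 = 0: acc unchanged = O
  bit 1 = 1: acc = O + (0, 0) = (0, 0)

2P = (0, 0)


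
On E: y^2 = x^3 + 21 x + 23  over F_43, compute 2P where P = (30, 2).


Doubling: s = (3 x1^2 + a) / (2 y1)
s = (3*30^2 + 21) / (2*2) mod 43 = 3
x3 = s^2 - 2 x1 mod 43 = 3^2 - 2*30 = 35
y3 = s (x1 - x3) - y1 mod 43 = 3 * (30 - 35) - 2 = 26

2P = (35, 26)


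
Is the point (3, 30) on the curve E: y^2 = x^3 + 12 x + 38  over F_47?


Check whether y^2 = x^3 + 12 x + 38 (mod 47) for (x, y) = (3, 30).
LHS: y^2 = 30^2 mod 47 = 7
RHS: x^3 + 12 x + 38 = 3^3 + 12*3 + 38 mod 47 = 7
LHS = RHS

Yes, on the curve


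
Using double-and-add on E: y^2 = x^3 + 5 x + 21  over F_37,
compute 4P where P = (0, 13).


k = 4 = 100_2 (binary, LSB first: 001)
Double-and-add from P = (0, 13):
  bit 0 = 0: acc unchanged = O
  bit 1 = 0: acc unchanged = O
  bit 2 = 1: acc = O + (35, 15) = (35, 15)

4P = (35, 15)


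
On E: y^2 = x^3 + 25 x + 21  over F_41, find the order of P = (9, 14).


Compute successive multiples of P until we hit O:
  1P = (9, 14)
  2P = (5, 36)
  3P = (6, 31)
  4P = (8, 35)
  5P = (14, 9)
  6P = (19, 37)
  7P = (31, 1)
  8P = (26, 24)
  ... (continuing to 24P)
  24P = O

ord(P) = 24


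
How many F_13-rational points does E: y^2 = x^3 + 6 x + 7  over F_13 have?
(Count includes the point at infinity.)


For each x in F_13, count y with y^2 = x^3 + 6 x + 7 mod 13:
  x = 1: RHS = 1, y in [1, 12]  -> 2 point(s)
  x = 2: RHS = 1, y in [1, 12]  -> 2 point(s)
  x = 3: RHS = 0, y in [0]  -> 1 point(s)
  x = 4: RHS = 4, y in [2, 11]  -> 2 point(s)
  x = 6: RHS = 12, y in [5, 8]  -> 2 point(s)
  x = 9: RHS = 10, y in [6, 7]  -> 2 point(s)
  x = 10: RHS = 1, y in [1, 12]  -> 2 point(s)
  x = 11: RHS = 0, y in [0]  -> 1 point(s)
  x = 12: RHS = 0, y in [0]  -> 1 point(s)
Affine points: 15. Add the point at infinity: total = 16.

#E(F_13) = 16


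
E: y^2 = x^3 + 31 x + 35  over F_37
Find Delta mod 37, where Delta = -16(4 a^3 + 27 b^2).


4 a^3 + 27 b^2 = 4*31^3 + 27*35^2 = 119164 + 33075 = 152239
Delta = -16 * (152239) = -2435824
Delta mod 37 = 34

Delta = 34 (mod 37)


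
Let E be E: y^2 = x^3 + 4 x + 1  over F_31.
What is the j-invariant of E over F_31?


Delta = -16(4 a^3 + 27 b^2) mod 31 = 29
-1728 * (4 a)^3 = -1728 * (4*4)^3 mod 31 = 1
j = 1 * 29^(-1) mod 31 = 15

j = 15 (mod 31)


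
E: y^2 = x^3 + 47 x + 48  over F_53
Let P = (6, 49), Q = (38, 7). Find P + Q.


P != Q, so use the chord formula.
s = (y2 - y1) / (x2 - x1) = (11) / (32) mod 53 = 2
x3 = s^2 - x1 - x2 mod 53 = 2^2 - 6 - 38 = 13
y3 = s (x1 - x3) - y1 mod 53 = 2 * (6 - 13) - 49 = 43

P + Q = (13, 43)


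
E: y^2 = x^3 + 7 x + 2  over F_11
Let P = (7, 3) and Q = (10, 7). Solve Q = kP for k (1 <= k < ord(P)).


Enumerate multiples of P until we hit Q = (10, 7):
  1P = (7, 3)
  2P = (8, 8)
  3P = (10, 4)
  4P = (10, 7)
Match found at i = 4.

k = 4


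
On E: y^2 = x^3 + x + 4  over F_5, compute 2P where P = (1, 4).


Doubling: s = (3 x1^2 + a) / (2 y1)
s = (3*1^2 + 1) / (2*4) mod 5 = 3
x3 = s^2 - 2 x1 mod 5 = 3^2 - 2*1 = 2
y3 = s (x1 - x3) - y1 mod 5 = 3 * (1 - 2) - 4 = 3

2P = (2, 3)


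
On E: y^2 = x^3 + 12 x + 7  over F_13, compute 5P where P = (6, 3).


k = 5 = 101_2 (binary, LSB first: 101)
Double-and-add from P = (6, 3):
  bit 0 = 1: acc = O + (6, 3) = (6, 3)
  bit 1 = 0: acc unchanged = (6, 3)
  bit 2 = 1: acc = (6, 3) + (5, 6) = (11, 12)

5P = (11, 12)


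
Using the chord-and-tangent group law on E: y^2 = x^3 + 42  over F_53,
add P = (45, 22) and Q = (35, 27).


P != Q, so use the chord formula.
s = (y2 - y1) / (x2 - x1) = (5) / (43) mod 53 = 26
x3 = s^2 - x1 - x2 mod 53 = 26^2 - 45 - 35 = 13
y3 = s (x1 - x3) - y1 mod 53 = 26 * (45 - 13) - 22 = 15

P + Q = (13, 15)


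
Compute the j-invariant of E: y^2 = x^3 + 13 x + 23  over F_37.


Delta = -16(4 a^3 + 27 b^2) mod 37 = 13
-1728 * (4 a)^3 = -1728 * (4*13)^3 mod 37 = 14
j = 14 * 13^(-1) mod 37 = 21

j = 21 (mod 37)


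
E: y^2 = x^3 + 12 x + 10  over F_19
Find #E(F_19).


For each x in F_19, count y with y^2 = x^3 + 12 x + 10 mod 19:
  x = 1: RHS = 4, y in [2, 17]  -> 2 point(s)
  x = 2: RHS = 4, y in [2, 17]  -> 2 point(s)
  x = 3: RHS = 16, y in [4, 15]  -> 2 point(s)
  x = 5: RHS = 5, y in [9, 10]  -> 2 point(s)
  x = 7: RHS = 0, y in [0]  -> 1 point(s)
  x = 9: RHS = 11, y in [7, 12]  -> 2 point(s)
  x = 10: RHS = 9, y in [3, 16]  -> 2 point(s)
  x = 12: RHS = 1, y in [1, 18]  -> 2 point(s)
  x = 13: RHS = 7, y in [8, 11]  -> 2 point(s)
  x = 16: RHS = 4, y in [2, 17]  -> 2 point(s)
  x = 17: RHS = 16, y in [4, 15]  -> 2 point(s)
  x = 18: RHS = 16, y in [4, 15]  -> 2 point(s)
Affine points: 23. Add the point at infinity: total = 24.

#E(F_19) = 24


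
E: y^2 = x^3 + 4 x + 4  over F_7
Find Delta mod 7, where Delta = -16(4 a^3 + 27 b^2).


4 a^3 + 27 b^2 = 4*4^3 + 27*4^2 = 256 + 432 = 688
Delta = -16 * (688) = -11008
Delta mod 7 = 3

Delta = 3 (mod 7)


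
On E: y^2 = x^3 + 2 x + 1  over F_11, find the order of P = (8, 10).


Compute successive multiples of P until we hit O:
  1P = (8, 10)
  2P = (10, 8)
  3P = (5, 9)
  4P = (3, 10)
  5P = (0, 1)
  6P = (1, 2)
  7P = (6, 8)
  8P = (9, 0)
  ... (continuing to 16P)
  16P = O

ord(P) = 16


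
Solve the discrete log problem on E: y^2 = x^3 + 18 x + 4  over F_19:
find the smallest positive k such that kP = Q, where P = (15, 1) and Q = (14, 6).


Enumerate multiples of P until we hit Q = (14, 6):
  1P = (15, 1)
  2P = (14, 13)
  3P = (1, 2)
  4P = (0, 2)
  5P = (10, 5)
  6P = (3, 16)
  7P = (18, 17)
  8P = (6, 9)
  9P = (7, 13)
  10P = (4, 11)
  11P = (17, 6)
  12P = (17, 13)
  13P = (4, 8)
  14P = (7, 6)
  15P = (6, 10)
  16P = (18, 2)
  17P = (3, 3)
  18P = (10, 14)
  19P = (0, 17)
  20P = (1, 17)
  21P = (14, 6)
Match found at i = 21.

k = 21


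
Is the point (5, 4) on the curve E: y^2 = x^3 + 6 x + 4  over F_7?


Check whether y^2 = x^3 + 6 x + 4 (mod 7) for (x, y) = (5, 4).
LHS: y^2 = 4^2 mod 7 = 2
RHS: x^3 + 6 x + 4 = 5^3 + 6*5 + 4 mod 7 = 5
LHS != RHS

No, not on the curve


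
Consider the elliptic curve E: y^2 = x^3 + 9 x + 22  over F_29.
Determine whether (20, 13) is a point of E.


Check whether y^2 = x^3 + 9 x + 22 (mod 29) for (x, y) = (20, 13).
LHS: y^2 = 13^2 mod 29 = 24
RHS: x^3 + 9 x + 22 = 20^3 + 9*20 + 22 mod 29 = 24
LHS = RHS

Yes, on the curve


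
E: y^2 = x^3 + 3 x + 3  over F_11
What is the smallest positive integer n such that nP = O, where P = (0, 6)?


Compute successive multiples of P until we hit O:
  1P = (0, 6)
  2P = (9, 0)
  3P = (0, 5)
  4P = O

ord(P) = 4


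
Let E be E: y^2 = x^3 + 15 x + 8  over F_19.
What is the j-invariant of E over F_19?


Delta = -16(4 a^3 + 27 b^2) mod 19 = 8
-1728 * (4 a)^3 = -1728 * (4*15)^3 mod 19 = 8
j = 8 * 8^(-1) mod 19 = 1

j = 1 (mod 19)


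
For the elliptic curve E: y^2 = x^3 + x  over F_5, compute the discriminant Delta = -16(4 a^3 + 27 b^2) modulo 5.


4 a^3 + 27 b^2 = 4*1^3 + 27*0^2 = 4 + 0 = 4
Delta = -16 * (4) = -64
Delta mod 5 = 1

Delta = 1 (mod 5)


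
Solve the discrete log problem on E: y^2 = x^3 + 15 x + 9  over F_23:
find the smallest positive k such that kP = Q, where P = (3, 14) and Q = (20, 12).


Enumerate multiples of P until we hit Q = (20, 12):
  1P = (3, 14)
  2P = (2, 22)
  3P = (13, 20)
  4P = (0, 20)
  5P = (1, 5)
  6P = (22, 4)
  7P = (10, 3)
  8P = (12, 10)
  9P = (17, 5)
  10P = (4, 8)
  11P = (6, 4)
  12P = (20, 12)
Match found at i = 12.

k = 12


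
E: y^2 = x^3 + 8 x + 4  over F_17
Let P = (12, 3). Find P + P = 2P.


Doubling: s = (3 x1^2 + a) / (2 y1)
s = (3*12^2 + 8) / (2*3) mod 17 = 11
x3 = s^2 - 2 x1 mod 17 = 11^2 - 2*12 = 12
y3 = s (x1 - x3) - y1 mod 17 = 11 * (12 - 12) - 3 = 14

2P = (12, 14)


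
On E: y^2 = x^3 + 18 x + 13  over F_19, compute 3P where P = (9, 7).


k = 3 = 11_2 (binary, LSB first: 11)
Double-and-add from P = (9, 7):
  bit 0 = 1: acc = O + (9, 7) = (9, 7)
  bit 1 = 1: acc = (9, 7) + (2, 0) = (9, 12)

3P = (9, 12)


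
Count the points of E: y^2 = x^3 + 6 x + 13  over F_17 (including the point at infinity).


For each x in F_17, count y with y^2 = x^3 + 6 x + 13 mod 17:
  x = 0: RHS = 13, y in [8, 9]  -> 2 point(s)
  x = 2: RHS = 16, y in [4, 13]  -> 2 point(s)
  x = 4: RHS = 16, y in [4, 13]  -> 2 point(s)
  x = 5: RHS = 15, y in [7, 10]  -> 2 point(s)
  x = 10: RHS = 2, y in [6, 11]  -> 2 point(s)
  x = 11: RHS = 16, y in [4, 13]  -> 2 point(s)
  x = 14: RHS = 2, y in [6, 11]  -> 2 point(s)
Affine points: 14. Add the point at infinity: total = 15.

#E(F_17) = 15


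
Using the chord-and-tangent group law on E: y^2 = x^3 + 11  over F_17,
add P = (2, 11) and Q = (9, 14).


P != Q, so use the chord formula.
s = (y2 - y1) / (x2 - x1) = (3) / (7) mod 17 = 15
x3 = s^2 - x1 - x2 mod 17 = 15^2 - 2 - 9 = 10
y3 = s (x1 - x3) - y1 mod 17 = 15 * (2 - 10) - 11 = 5

P + Q = (10, 5)


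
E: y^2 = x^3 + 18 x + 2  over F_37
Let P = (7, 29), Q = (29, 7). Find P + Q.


P != Q, so use the chord formula.
s = (y2 - y1) / (x2 - x1) = (15) / (22) mod 37 = 36
x3 = s^2 - x1 - x2 mod 37 = 36^2 - 7 - 29 = 2
y3 = s (x1 - x3) - y1 mod 37 = 36 * (7 - 2) - 29 = 3

P + Q = (2, 3)


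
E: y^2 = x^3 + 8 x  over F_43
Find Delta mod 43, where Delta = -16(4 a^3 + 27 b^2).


4 a^3 + 27 b^2 = 4*8^3 + 27*0^2 = 2048 + 0 = 2048
Delta = -16 * (2048) = -32768
Delta mod 43 = 41

Delta = 41 (mod 43)


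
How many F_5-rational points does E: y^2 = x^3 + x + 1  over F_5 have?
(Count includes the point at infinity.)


For each x in F_5, count y with y^2 = x^3 + 1 x + 1 mod 5:
  x = 0: RHS = 1, y in [1, 4]  -> 2 point(s)
  x = 2: RHS = 1, y in [1, 4]  -> 2 point(s)
  x = 3: RHS = 1, y in [1, 4]  -> 2 point(s)
  x = 4: RHS = 4, y in [2, 3]  -> 2 point(s)
Affine points: 8. Add the point at infinity: total = 9.

#E(F_5) = 9


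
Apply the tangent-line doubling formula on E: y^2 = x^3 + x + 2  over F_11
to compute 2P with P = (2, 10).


Doubling: s = (3 x1^2 + a) / (2 y1)
s = (3*2^2 + 1) / (2*10) mod 11 = 10
x3 = s^2 - 2 x1 mod 11 = 10^2 - 2*2 = 8
y3 = s (x1 - x3) - y1 mod 11 = 10 * (2 - 8) - 10 = 7

2P = (8, 7)


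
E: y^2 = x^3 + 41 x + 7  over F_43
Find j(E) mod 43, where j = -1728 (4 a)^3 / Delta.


Delta = -16(4 a^3 + 27 b^2) mod 43 = 27
-1728 * (4 a)^3 = -1728 * (4*41)^3 mod 43 = 11
j = 11 * 27^(-1) mod 43 = 2

j = 2 (mod 43)


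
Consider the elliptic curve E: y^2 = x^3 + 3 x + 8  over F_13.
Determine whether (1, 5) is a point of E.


Check whether y^2 = x^3 + 3 x + 8 (mod 13) for (x, y) = (1, 5).
LHS: y^2 = 5^2 mod 13 = 12
RHS: x^3 + 3 x + 8 = 1^3 + 3*1 + 8 mod 13 = 12
LHS = RHS

Yes, on the curve


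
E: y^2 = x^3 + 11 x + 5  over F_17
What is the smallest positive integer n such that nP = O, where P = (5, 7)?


Compute successive multiples of P until we hit O:
  1P = (5, 7)
  2P = (9, 0)
  3P = (5, 10)
  4P = O

ord(P) = 4


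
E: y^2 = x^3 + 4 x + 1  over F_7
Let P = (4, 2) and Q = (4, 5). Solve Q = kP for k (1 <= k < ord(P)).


Enumerate multiples of P until we hit Q = (4, 5):
  1P = (4, 2)
  2P = (0, 1)
  3P = (0, 6)
  4P = (4, 5)
Match found at i = 4.

k = 4


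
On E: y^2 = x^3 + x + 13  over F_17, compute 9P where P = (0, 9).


k = 9 = 1001_2 (binary, LSB first: 1001)
Double-and-add from P = (0, 9):
  bit 0 = 1: acc = O + (0, 9) = (0, 9)
  bit 1 = 0: acc unchanged = (0, 9)
  bit 2 = 0: acc unchanged = (0, 9)
  bit 3 = 1: acc = (0, 9) + (12, 6) = (4, 9)

9P = (4, 9)


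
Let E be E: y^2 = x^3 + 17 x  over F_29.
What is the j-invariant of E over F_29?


Delta = -16(4 a^3 + 27 b^2) mod 29 = 15
-1728 * (4 a)^3 = -1728 * (4*17)^3 mod 29 = 23
j = 23 * 15^(-1) mod 29 = 17

j = 17 (mod 29)


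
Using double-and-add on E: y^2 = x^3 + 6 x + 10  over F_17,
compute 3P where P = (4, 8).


k = 3 = 11_2 (binary, LSB first: 11)
Double-and-add from P = (4, 8):
  bit 0 = 1: acc = O + (4, 8) = (4, 8)
  bit 1 = 1: acc = (4, 8) + (1, 0) = (4, 9)

3P = (4, 9)


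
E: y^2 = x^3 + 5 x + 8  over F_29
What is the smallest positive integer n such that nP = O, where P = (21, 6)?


Compute successive multiples of P until we hit O:
  1P = (21, 6)
  2P = (9, 17)
  3P = (23, 20)
  4P = (5, 19)
  5P = (4, 11)
  6P = (8, 26)
  7P = (7, 26)
  8P = (6, 14)
  ... (continuing to 25P)
  25P = O

ord(P) = 25


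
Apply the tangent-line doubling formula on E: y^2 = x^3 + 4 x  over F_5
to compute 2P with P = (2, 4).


Doubling: s = (3 x1^2 + a) / (2 y1)
s = (3*2^2 + 4) / (2*4) mod 5 = 2
x3 = s^2 - 2 x1 mod 5 = 2^2 - 2*2 = 0
y3 = s (x1 - x3) - y1 mod 5 = 2 * (2 - 0) - 4 = 0

2P = (0, 0)


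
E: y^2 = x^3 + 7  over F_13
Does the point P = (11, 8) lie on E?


Check whether y^2 = x^3 + 0 x + 7 (mod 13) for (x, y) = (11, 8).
LHS: y^2 = 8^2 mod 13 = 12
RHS: x^3 + 0 x + 7 = 11^3 + 0*11 + 7 mod 13 = 12
LHS = RHS

Yes, on the curve


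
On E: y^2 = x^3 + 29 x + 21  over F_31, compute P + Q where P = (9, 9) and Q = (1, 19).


P != Q, so use the chord formula.
s = (y2 - y1) / (x2 - x1) = (10) / (23) mod 31 = 22
x3 = s^2 - x1 - x2 mod 31 = 22^2 - 9 - 1 = 9
y3 = s (x1 - x3) - y1 mod 31 = 22 * (9 - 9) - 9 = 22

P + Q = (9, 22)


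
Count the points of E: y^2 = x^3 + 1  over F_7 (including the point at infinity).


For each x in F_7, count y with y^2 = x^3 + 0 x + 1 mod 7:
  x = 0: RHS = 1, y in [1, 6]  -> 2 point(s)
  x = 1: RHS = 2, y in [3, 4]  -> 2 point(s)
  x = 2: RHS = 2, y in [3, 4]  -> 2 point(s)
  x = 3: RHS = 0, y in [0]  -> 1 point(s)
  x = 4: RHS = 2, y in [3, 4]  -> 2 point(s)
  x = 5: RHS = 0, y in [0]  -> 1 point(s)
  x = 6: RHS = 0, y in [0]  -> 1 point(s)
Affine points: 11. Add the point at infinity: total = 12.

#E(F_7) = 12


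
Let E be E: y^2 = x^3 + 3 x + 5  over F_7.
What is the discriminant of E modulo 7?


4 a^3 + 27 b^2 = 4*3^3 + 27*5^2 = 108 + 675 = 783
Delta = -16 * (783) = -12528
Delta mod 7 = 2

Delta = 2 (mod 7)


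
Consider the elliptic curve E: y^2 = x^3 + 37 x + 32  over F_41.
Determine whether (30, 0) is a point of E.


Check whether y^2 = x^3 + 37 x + 32 (mod 41) for (x, y) = (30, 0).
LHS: y^2 = 0^2 mod 41 = 0
RHS: x^3 + 37 x + 32 = 30^3 + 37*30 + 32 mod 41 = 16
LHS != RHS

No, not on the curve


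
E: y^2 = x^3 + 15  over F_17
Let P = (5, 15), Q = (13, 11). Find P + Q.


P != Q, so use the chord formula.
s = (y2 - y1) / (x2 - x1) = (13) / (8) mod 17 = 8
x3 = s^2 - x1 - x2 mod 17 = 8^2 - 5 - 13 = 12
y3 = s (x1 - x3) - y1 mod 17 = 8 * (5 - 12) - 15 = 14

P + Q = (12, 14)


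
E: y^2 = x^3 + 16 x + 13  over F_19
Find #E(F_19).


For each x in F_19, count y with y^2 = x^3 + 16 x + 13 mod 19:
  x = 1: RHS = 11, y in [7, 12]  -> 2 point(s)
  x = 5: RHS = 9, y in [3, 16]  -> 2 point(s)
  x = 8: RHS = 7, y in [8, 11]  -> 2 point(s)
  x = 11: RHS = 0, y in [0]  -> 1 point(s)
  x = 13: RHS = 5, y in [9, 10]  -> 2 point(s)
  x = 14: RHS = 17, y in [6, 13]  -> 2 point(s)
  x = 17: RHS = 11, y in [7, 12]  -> 2 point(s)
Affine points: 13. Add the point at infinity: total = 14.

#E(F_19) = 14


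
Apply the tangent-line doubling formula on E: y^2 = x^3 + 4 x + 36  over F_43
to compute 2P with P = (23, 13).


Doubling: s = (3 x1^2 + a) / (2 y1)
s = (3*23^2 + 4) / (2*13) mod 43 = 0
x3 = s^2 - 2 x1 mod 43 = 0^2 - 2*23 = 40
y3 = s (x1 - x3) - y1 mod 43 = 0 * (23 - 40) - 13 = 30

2P = (40, 30)


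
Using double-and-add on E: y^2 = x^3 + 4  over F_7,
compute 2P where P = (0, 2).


k = 2 = 10_2 (binary, LSB first: 01)
Double-and-add from P = (0, 2):
  bit 0 = 0: acc unchanged = O
  bit 1 = 1: acc = O + (0, 5) = (0, 5)

2P = (0, 5)


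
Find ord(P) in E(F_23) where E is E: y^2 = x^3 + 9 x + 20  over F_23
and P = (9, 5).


Compute successive multiples of P until we hit O:
  1P = (9, 5)
  2P = (8, 11)
  3P = (19, 9)
  4P = (20, 9)
  5P = (12, 19)
  6P = (11, 1)
  7P = (7, 14)
  8P = (10, 11)
  ... (continuing to 22P)
  22P = O

ord(P) = 22


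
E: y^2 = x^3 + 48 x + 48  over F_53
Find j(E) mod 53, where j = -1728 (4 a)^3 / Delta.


Delta = -16(4 a^3 + 27 b^2) mod 53 = 9
-1728 * (4 a)^3 = -1728 * (4*48)^3 mod 53 = 10
j = 10 * 9^(-1) mod 53 = 7

j = 7 (mod 53)


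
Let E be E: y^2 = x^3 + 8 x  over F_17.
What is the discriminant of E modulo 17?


4 a^3 + 27 b^2 = 4*8^3 + 27*0^2 = 2048 + 0 = 2048
Delta = -16 * (2048) = -32768
Delta mod 17 = 8

Delta = 8 (mod 17)


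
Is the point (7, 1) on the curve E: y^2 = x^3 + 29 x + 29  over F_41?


Check whether y^2 = x^3 + 29 x + 29 (mod 41) for (x, y) = (7, 1).
LHS: y^2 = 1^2 mod 41 = 1
RHS: x^3 + 29 x + 29 = 7^3 + 29*7 + 29 mod 41 = 1
LHS = RHS

Yes, on the curve


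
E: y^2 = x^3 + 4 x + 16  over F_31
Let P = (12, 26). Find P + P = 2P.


Doubling: s = (3 x1^2 + a) / (2 y1)
s = (3*12^2 + 4) / (2*26) mod 31 = 6
x3 = s^2 - 2 x1 mod 31 = 6^2 - 2*12 = 12
y3 = s (x1 - x3) - y1 mod 31 = 6 * (12 - 12) - 26 = 5

2P = (12, 5)


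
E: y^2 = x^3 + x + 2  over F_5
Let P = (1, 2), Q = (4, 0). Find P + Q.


P != Q, so use the chord formula.
s = (y2 - y1) / (x2 - x1) = (3) / (3) mod 5 = 1
x3 = s^2 - x1 - x2 mod 5 = 1^2 - 1 - 4 = 1
y3 = s (x1 - x3) - y1 mod 5 = 1 * (1 - 1) - 2 = 3

P + Q = (1, 3)


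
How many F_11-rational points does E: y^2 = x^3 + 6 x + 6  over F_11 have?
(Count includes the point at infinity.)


For each x in F_11, count y with y^2 = x^3 + 6 x + 6 mod 11:
  x = 2: RHS = 4, y in [2, 9]  -> 2 point(s)
  x = 6: RHS = 5, y in [4, 7]  -> 2 point(s)
  x = 8: RHS = 5, y in [4, 7]  -> 2 point(s)
Affine points: 6. Add the point at infinity: total = 7.

#E(F_11) = 7


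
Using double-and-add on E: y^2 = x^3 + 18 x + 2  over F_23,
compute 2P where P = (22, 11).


k = 2 = 10_2 (binary, LSB first: 01)
Double-and-add from P = (22, 11):
  bit 0 = 0: acc unchanged = O
  bit 1 = 1: acc = O + (6, 21) = (6, 21)

2P = (6, 21)


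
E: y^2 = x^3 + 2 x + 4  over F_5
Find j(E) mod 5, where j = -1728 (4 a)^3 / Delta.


Delta = -16(4 a^3 + 27 b^2) mod 5 = 1
-1728 * (4 a)^3 = -1728 * (4*2)^3 mod 5 = 4
j = 4 * 1^(-1) mod 5 = 4

j = 4 (mod 5)


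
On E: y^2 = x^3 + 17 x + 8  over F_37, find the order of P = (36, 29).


Compute successive multiples of P until we hit O:
  1P = (36, 29)
  2P = (29, 27)
  3P = (34, 35)
  4P = (13, 13)
  5P = (18, 35)
  6P = (16, 26)
  7P = (26, 28)
  8P = (22, 2)
  ... (continuing to 23P)
  23P = O

ord(P) = 23


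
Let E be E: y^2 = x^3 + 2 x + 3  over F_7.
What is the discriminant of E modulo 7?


4 a^3 + 27 b^2 = 4*2^3 + 27*3^2 = 32 + 243 = 275
Delta = -16 * (275) = -4400
Delta mod 7 = 3

Delta = 3 (mod 7)


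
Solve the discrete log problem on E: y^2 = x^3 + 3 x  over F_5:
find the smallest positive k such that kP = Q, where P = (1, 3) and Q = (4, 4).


Enumerate multiples of P until we hit Q = (4, 4):
  1P = (1, 3)
  2P = (4, 4)
Match found at i = 2.

k = 2


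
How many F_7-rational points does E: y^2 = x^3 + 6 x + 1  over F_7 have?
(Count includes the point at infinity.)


For each x in F_7, count y with y^2 = x^3 + 6 x + 1 mod 7:
  x = 0: RHS = 1, y in [1, 6]  -> 2 point(s)
  x = 1: RHS = 1, y in [1, 6]  -> 2 point(s)
  x = 2: RHS = 0, y in [0]  -> 1 point(s)
  x = 3: RHS = 4, y in [2, 5]  -> 2 point(s)
  x = 5: RHS = 2, y in [3, 4]  -> 2 point(s)
  x = 6: RHS = 1, y in [1, 6]  -> 2 point(s)
Affine points: 11. Add the point at infinity: total = 12.

#E(F_7) = 12
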